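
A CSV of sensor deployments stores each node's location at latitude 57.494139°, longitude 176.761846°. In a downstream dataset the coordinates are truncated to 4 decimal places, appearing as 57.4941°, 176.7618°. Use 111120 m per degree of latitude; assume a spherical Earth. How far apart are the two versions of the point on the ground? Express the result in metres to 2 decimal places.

Δlat = 57.494139 − 57.4941 = +0.000039°; Δlon = 176.761846 − 176.7618 = +0.000046°.
North–south shift: 0.000039 × 111120 = 4.33368 m.
E–W at 57.4941°: 0.000046° × 111120 × cos 57.4941° = 0.000046 × 111120 × 0.5374 ≈ 2.74686 m.
Combined displacement = (4.33368² + 2.74686²)^½ ≈ 5.13089 m.

5.13 metres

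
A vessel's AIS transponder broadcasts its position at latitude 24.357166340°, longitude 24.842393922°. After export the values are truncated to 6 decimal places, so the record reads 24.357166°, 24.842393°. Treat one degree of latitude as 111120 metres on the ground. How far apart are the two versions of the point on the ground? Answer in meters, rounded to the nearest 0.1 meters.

Δlat = 24.357166340 − 24.357166 = +0.000000340°; Δlon = 24.842393922 − 24.842393 = +0.000000922°.
North–south shift: 0.000000340 × 111120 = 0.0377808 m.
East–west at this latitude: 0.000000922° × 111120 × cos 24.3572° ≈ 0.000000922 × 101229 = 0.0933336 m.
Hypotenuse of the two orthogonal shifts: √(0.0377808² + 0.0933336²) = 0.10069 m.

0.1 meters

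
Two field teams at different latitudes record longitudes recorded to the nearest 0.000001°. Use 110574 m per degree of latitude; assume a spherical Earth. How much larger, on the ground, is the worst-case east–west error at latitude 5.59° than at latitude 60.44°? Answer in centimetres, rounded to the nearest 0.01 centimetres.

2.77 centimetres

Rounding to 6 decimal places leaves the longitude within ±5e-07° of the true value.
At 5.59°: 5e-07° × 110574 × cos 5.59° = 5e-07 × 110574 × 0.9952 ≈ 0.055024 m.
At 60.44°: 5e-07° × 110574 × cos 60.44° = 5e-07 × 110574 × 0.4933 ≈ 0.027275 m.
Difference: 0.055024 − 0.027275 = 0.027749 m.
That is 0.0277491 m = 2.7749 cm.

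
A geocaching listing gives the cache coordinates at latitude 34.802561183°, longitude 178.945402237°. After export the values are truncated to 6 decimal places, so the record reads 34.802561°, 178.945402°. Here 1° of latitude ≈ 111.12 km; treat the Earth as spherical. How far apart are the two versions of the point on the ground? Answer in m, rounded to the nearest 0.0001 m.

The latitude changed by +0.000000183° and the longitude by +0.000000237°.
North–south shift: 0.000000183 × 111120 = 0.020335 m.
East–west at this latitude: 0.000000237° × 111120 × cos 34.8026° ≈ 0.000000237 × 91243.3 = 0.0216247 m.
Combined displacement = (0.020335² + 0.0216247²)^½ ≈ 0.0296839 m.

0.0297 m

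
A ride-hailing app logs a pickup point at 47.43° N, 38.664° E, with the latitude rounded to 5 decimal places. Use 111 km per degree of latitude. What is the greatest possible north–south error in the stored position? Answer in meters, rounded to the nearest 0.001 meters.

Rounding to 5 decimal places leaves the latitude within ±5e-06° of the true value.
So the N–S error is at most 5e-06 × 111000 = 0.555 m.

0.555 meters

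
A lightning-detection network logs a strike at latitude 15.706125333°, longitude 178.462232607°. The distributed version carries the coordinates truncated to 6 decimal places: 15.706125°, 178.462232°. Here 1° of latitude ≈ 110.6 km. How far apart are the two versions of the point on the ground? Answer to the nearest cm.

Δlat = 15.706125333 − 15.706125 = +0.000000333°; Δlon = 178.462232607 − 178.462232 = +0.000000607°.
N–S: 0.000000333° × 110600 m/° = 0.0368298 m.
E–W at 15.7061°: 0.000000607° × 110600 × cos 15.7061° = 0.000000607 × 110600 × 0.9627 ≈ 0.0646276 m.
Combined displacement = (0.0368298² + 0.0646276²)^½ ≈ 0.0743852 m.
That is 0.0743852 m = 7.4385 cm.

7 cm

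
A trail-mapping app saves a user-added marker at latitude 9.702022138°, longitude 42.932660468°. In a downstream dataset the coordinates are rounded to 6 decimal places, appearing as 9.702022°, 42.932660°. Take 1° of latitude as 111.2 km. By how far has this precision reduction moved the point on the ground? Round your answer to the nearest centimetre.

Δlat = 9.702022138 − 9.702022 = +0.000000138°; Δlon = 42.932660468 − 42.932660 = +0.000000468°.
North–south shift: 0.000000138 × 111200 = 0.0153456 m.
E–W at 9.70202°: 0.000000468° × 111200 × cos 9.70202° = 0.000000468 × 111200 × 0.9857 ≈ 0.0512973 m.
Hypotenuse of the two orthogonal shifts: √(0.0153456² + 0.0512973²) = 0.0535434 m.
That is 0.0535434 m = 5.3543 cm.

5 centimetres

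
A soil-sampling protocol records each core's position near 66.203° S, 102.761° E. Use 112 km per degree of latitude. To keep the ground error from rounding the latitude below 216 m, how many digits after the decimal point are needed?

3 decimal places

One degree of latitude covers 112000 m.
With N decimal places the half-ulp bound is 0.5·10⁻ᴺ°, or 0.5·10⁻ᴺ × 112000 m on the ground.
Setting 56000 × 10⁻ᴺ ≤ 216 gives 10ᴺ ≥ 259.3, i.e. N ≥ 2.41.
At 2 places the error can reach 560 m, but 3 places keeps it to 56 m.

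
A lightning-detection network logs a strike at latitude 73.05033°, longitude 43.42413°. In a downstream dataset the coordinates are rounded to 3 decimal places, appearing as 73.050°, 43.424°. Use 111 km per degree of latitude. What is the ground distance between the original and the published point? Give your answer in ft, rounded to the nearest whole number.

121 ft

Δlat = 73.05033 − 73.050 = +0.00033°; Δlon = 43.42413 − 43.424 = +0.00013°.
N–S: 0.00033° × 111000 m/° = 36.63 m.
East–west at this latitude: 0.00013° × 111000 × cos 73.05° ≈ 0.00013 × 32360.6 = 4.20688 m.
Hypotenuse of the two orthogonal shifts: √(36.63² + 4.20688²) = 36.8708 m.
Converting: 36.8708 m × 3.2808 ft/m ≈ 120.97 ft.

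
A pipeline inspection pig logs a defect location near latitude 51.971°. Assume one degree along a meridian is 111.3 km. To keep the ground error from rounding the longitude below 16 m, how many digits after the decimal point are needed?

At 51.971° one degree of longitude covers 111300 × cos 51.971° ≈ 111300 × 0.6161 ≈ 68567.5 m.
With N decimal places the half-ulp bound is 0.5·10⁻ᴺ°, or 0.5·10⁻ᴺ × 68567.5 m on the ground.
Setting 34283.8 × 10⁻ᴺ ≤ 16 gives 10ᴺ ≥ 2143, i.e. N ≥ 3.33.
At 3 places the error can reach 34.3 m, but 4 places keeps it to 3.43 m.

4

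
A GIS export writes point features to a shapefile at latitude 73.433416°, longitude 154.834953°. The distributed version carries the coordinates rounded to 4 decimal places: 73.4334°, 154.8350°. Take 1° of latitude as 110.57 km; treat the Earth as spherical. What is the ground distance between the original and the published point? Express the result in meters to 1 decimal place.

Δlat = 73.433416 − 73.4334 = +0.000016°; Δlon = 154.834953 − 154.8350 = -0.000047°.
N–S: 0.000016° × 110570 m/° = 1.76912 m.
East–west at this latitude: -0.000047° × 110570 × cos 73.4334° ≈ -0.000047 × 31526.8 = -1.48176 m.
Distance: √(1.76912² + 1.48176²) ≈ 2.30768 m.

2.3 meters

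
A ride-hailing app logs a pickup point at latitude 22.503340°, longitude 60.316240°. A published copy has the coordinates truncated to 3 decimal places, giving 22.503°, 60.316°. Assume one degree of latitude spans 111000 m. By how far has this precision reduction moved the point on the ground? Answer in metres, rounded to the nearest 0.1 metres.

Δlat = 22.503340 − 22.503 = +0.000340°; Δlon = 60.316240 − 60.316 = +0.000240°.
North–south shift: 0.000340 × 111000 = 37.74 m.
East–west at this latitude: 0.000240° × 111000 × cos 22.503° ≈ 0.000240 × 102548 = 24.6116 m.
Combined displacement = (37.74² + 24.6116²)^½ ≈ 45.056 m.

45.1 metres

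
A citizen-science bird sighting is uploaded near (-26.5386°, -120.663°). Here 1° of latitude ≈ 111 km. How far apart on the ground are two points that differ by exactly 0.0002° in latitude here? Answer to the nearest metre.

22 metres

0.0002° × 111000 m/° = 22.2 m.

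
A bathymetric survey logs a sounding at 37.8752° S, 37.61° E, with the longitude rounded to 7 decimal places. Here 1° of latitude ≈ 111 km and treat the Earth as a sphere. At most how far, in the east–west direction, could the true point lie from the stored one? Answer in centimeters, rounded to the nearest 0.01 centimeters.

0.44 centimeters

Rounding to 7 decimal places leaves the longitude within ±5e-08° of the true value.
At latitude 37.8752° a degree of longitude spans 111000 m × cos 37.8752° = 111000 × 0.7893 ≈ 87617.8 m.
East–west error: 5e-08° × 87617.8 m/° ≈ 0.00438089 m.
That is 0.00438089 m = 0.43809 cm.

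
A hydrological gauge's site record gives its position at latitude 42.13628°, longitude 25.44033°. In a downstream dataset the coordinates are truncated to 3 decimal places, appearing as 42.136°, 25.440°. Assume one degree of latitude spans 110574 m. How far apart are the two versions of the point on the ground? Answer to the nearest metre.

Δlat = 42.13628 − 42.136 = +0.00028°; Δlon = 25.44033 − 25.440 = +0.00033°.
N–S: 0.00028° × 110574 m/° = 30.9607 m.
E–W at 42.136°: 0.00033° × 110574 × cos 42.136° = 0.00033 × 110574 × 0.7416 ≈ 27.0589 m.
Distance: √(30.9607² + 27.0589²) ≈ 41.1187 m.

41 metres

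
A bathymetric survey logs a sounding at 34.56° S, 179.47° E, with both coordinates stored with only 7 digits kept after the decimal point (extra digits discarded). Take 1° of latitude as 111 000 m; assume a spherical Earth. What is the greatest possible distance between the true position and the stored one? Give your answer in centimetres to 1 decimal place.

1.4 centimetres

Truncating at 7 decimal places can drop up to a full unit in the last place, so each coordinate may be off by as much as 1e-07°.
N–S: 1e-07° × 111000 m/° = 0.0111 m.
East–west component at 34.56°: 1e-07° × 111000 × cos 34.56° ≈ 1e-07 × 91412.1 ≈ 0.00914121 m.
Combining orthogonally: (0.0111² + 0.00914121²)^½ ≈ 0.0143796 m.
That is 0.0143796 m = 1.438 cm.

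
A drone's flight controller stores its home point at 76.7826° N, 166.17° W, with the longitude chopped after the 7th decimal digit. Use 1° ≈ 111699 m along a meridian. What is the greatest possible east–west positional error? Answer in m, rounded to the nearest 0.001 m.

Truncating at 7 decimal places can drop up to a full unit in the last place, so the longitude may be off by as much as 1e-07°.
At latitude 76.7826° a degree of longitude spans 111699 m × cos 76.7826° = 111699 × 0.2286 ≈ 25539.6 m.
Maximum E–W displacement: 1e-07 × 25539.6 = 0.00255396 m.

0.003 m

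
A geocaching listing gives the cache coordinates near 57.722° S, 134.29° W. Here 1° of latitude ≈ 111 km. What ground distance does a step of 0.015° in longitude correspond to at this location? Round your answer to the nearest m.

One degree of longitude here spans 111000 × cos 57.722° = 111000 × 0.5340 ≈ 59277.1 m; 0.015° of that is 889.156 m.

889 m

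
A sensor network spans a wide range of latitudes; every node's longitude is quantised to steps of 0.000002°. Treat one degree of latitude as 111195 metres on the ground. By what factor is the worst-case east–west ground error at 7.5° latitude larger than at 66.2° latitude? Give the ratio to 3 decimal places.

With a 0.000002° grid the true value lies within half a step, ±0.000002°/2 = ±1e-06°, of the stored one.
At 7.5°: 1e-06° × 111195 × cos 7.5° = 1e-06 × 111195 × 0.9914 ≈ 0.11024 m.
At 66.2°: 1e-06° × 111195 × cos 66.2° = 1e-06 × 111195 × 0.4035 ≈ 0.044872 m.
The ratio reduces to cos 7.5° / cos 66.2° = 0.9914/0.4035 ≈ 2.4568.

2.457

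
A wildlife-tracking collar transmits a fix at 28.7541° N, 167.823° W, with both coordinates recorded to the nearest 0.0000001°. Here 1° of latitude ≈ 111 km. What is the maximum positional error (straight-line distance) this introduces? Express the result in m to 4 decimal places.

Rounding to 7 decimal places leaves each coordinate within ±5e-08° of the true value.
N–S: 5e-08° × 111000 m/° = 0.00555 m.
East–west component at 28.7541°: 5e-08° × 111000 × cos 28.7541° ≈ 5e-08 × 97312.8 ≈ 0.00486564 m.
Worst case both components are at the extreme and orthogonal: √(0.00555² + 0.00486564²) ≈ 0.00738085 m.

0.0074 m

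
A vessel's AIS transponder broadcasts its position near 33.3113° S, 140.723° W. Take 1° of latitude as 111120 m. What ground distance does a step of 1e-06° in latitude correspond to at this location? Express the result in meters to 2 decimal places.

0.11 meters

Along a meridian 1e-06° is 1e-06 × 111120 = 0.11112 m.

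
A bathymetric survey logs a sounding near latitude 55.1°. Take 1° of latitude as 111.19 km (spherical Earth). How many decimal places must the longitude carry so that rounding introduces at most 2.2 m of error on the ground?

5 decimal places

At 55.1° one degree of longitude covers 111190 × cos 55.1° ≈ 111190 × 0.5721 ≈ 63616.9 m.
Rounding to N decimal places gives at most 0.5 × 10⁻ᴺ degrees of error, i.e. 0.5 × 10⁻ᴺ × 63616.9 m.
Need 0.5 × 63616.9 × 10⁻ᴺ ≤ 2.2 → 10⁻ᴺ ≤ 6.916e-05, so N ≥ 4.16.
At 4 places the error can reach 3.18 m, but 5 places keeps it to 0.318 m.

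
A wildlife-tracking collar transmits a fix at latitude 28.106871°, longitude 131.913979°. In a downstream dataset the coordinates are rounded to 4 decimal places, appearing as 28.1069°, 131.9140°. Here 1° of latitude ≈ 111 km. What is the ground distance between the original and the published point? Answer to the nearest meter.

Δlat = 28.106871 − 28.1069 = -0.000029°; Δlon = 131.913979 − 131.9140 = -0.000021°.
North–south shift: -0.000029 × 111000 = -3.219 m.
E–W at 28.1069°: -0.000021° × 111000 × cos 28.1069° = -0.000021 × 111000 × 0.8821 ≈ -2.05611 m.
Combined displacement = (3.219² + 2.05611²)^½ ≈ 3.81962 m.

4 meters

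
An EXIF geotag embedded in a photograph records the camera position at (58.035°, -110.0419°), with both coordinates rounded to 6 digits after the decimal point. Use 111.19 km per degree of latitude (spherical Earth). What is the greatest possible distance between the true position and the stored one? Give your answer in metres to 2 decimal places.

Rounding to 6 decimal places leaves each coordinate within ±5e-07° of the true value.
N–S: 5e-07° × 111190 m/° = 0.055595 m.
E–W at 58.035°: 5e-07° × 111190 × cos 58.035° = 5e-07 × 111190 × 0.5294 ≈ 0.0294321 m.
Combining orthogonally: (0.055595² + 0.0294321²)^½ ≈ 0.0629051 m.

0.06 metres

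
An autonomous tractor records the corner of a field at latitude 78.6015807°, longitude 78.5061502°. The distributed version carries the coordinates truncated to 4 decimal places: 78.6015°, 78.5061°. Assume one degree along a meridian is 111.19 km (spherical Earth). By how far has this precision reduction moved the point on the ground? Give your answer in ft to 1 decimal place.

Δlat = 78.6015807 − 78.6015 = +0.0000807°; Δlon = 78.5061502 − 78.5061 = +0.0000502°.
North–south shift: 0.0000807 × 111190 = 8.97303 m.
East–west at this latitude: 0.0000502° × 111190 × cos 78.6015° ≈ 0.0000502 × 21974.7 = 1.10313 m.
Hypotenuse of the two orthogonal shifts: √(8.97303² + 1.10313²) = 9.04059 m.
In feet: 9.04059 m ÷ 0.3048 ≈ 29.661 ft.

29.7 ft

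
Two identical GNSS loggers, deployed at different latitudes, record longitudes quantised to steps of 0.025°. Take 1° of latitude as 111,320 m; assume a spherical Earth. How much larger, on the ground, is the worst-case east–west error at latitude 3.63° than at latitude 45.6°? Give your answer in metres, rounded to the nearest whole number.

With a 0.025° grid the true value lies within half a step, ±0.025°/2 = ±0.0125°, of the stored one.
At 3.63°: 0.0125° × 111320 × cos 3.63° = 0.0125 × 111320 × 0.9980 ≈ 1388.7 m.
At 45.6°: 0.0125° × 111320 × cos 45.6° = 0.0125 × 111320 × 0.6997 ≈ 973.58 m.
So the lower-latitude error exceeds the higher by 1388.7 − 973.58 = 415.13 m.

415 metres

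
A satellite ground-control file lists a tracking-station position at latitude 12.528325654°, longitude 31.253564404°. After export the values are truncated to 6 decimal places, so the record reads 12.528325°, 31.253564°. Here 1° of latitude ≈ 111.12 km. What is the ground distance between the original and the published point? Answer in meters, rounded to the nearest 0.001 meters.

0.085 meters

Δlat = 12.528325654 − 12.528325 = +0.000000654°; Δlon = 31.253564404 − 31.253564 = +0.000000404°.
N–S: 0.000000654° × 111120 m/° = 0.0726725 m.
East–west at this latitude: 0.000000404° × 111120 × cos 12.5283° ≈ 0.000000404 × 108474 = 0.0438235 m.
Hypotenuse of the two orthogonal shifts: √(0.0726725² + 0.0438235²) = 0.0848634 m.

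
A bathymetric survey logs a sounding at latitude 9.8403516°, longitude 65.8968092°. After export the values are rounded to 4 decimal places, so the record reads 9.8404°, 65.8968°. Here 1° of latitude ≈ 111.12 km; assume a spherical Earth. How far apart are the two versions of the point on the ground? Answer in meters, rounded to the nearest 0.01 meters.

Δlat = 9.8403516 − 9.8404 = -0.0000484°; Δlon = 65.8968092 − 65.8968 = +0.0000092°.
North–south shift: -0.0000484 × 111120 = -5.37821 m.
East–west at this latitude: 0.0000092° × 111120 × cos 9.8404° ≈ 0.0000092 × 109485 = 1.00726 m.
Hypotenuse of the two orthogonal shifts: √(5.37821² + 1.00726²) = 5.47172 m.

5.47 meters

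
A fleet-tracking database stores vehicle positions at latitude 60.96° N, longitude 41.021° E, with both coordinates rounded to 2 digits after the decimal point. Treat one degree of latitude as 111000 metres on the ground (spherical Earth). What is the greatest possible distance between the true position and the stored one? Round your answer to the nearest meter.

617 meters

Rounding to 2 decimal places leaves each coordinate within ±0.005° of the true value.
Latitude error → 0.005 × 111000 = 555 m along the meridian.
E–W at 60.96°: 0.005° × 111000 × cos 60.96° = 0.005 × 111000 × 0.4854 ≈ 269.408 m.
Combining orthogonally: (555² + 269.408²)^½ ≈ 616.933 m.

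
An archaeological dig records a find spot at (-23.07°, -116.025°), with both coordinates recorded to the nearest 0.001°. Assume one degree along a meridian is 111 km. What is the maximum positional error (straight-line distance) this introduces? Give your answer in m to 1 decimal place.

75.4 m

Rounding to 3 decimal places leaves each coordinate within ±0.0005° of the true value.
North–south component: 0.0005° × 111000 = 55.5 m.
East–west component at 23.07°: 0.0005° × 111000 × cos 23.07° ≈ 0.0005 × 102123 ≈ 51.0615 m.
Combining orthogonally: (55.5² + 51.0615²)^½ ≈ 75.4157 m.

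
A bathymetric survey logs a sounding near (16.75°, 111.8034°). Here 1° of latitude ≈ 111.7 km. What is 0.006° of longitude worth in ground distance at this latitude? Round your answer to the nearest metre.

642 metres

One degree of longitude here spans 111700 × cos 16.75° = 111700 × 0.9576 ≈ 106961 m; 0.006° of that is 641.764 m.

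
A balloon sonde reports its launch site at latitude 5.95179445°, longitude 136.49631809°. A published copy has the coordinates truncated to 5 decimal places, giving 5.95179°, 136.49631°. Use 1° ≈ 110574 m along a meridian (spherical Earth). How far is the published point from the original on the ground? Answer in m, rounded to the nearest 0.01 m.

1.02 m

The latitude changed by +0.00000445° and the longitude by +0.00000809°.
North–south shift: 0.00000445 × 110574 = 0.492054 m.
E–W at 5.95179°: 0.00000809° × 110574 × cos 5.95179° = 0.00000809 × 110574 × 0.9946 ≈ 0.889722 m.
Hypotenuse of the two orthogonal shifts: √(0.492054² + 0.889722²) = 1.01672 m.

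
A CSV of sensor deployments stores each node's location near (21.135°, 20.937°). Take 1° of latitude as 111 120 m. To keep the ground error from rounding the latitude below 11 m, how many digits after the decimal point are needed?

4

One degree of latitude covers 111120 m.
With N decimal places the half-ulp bound is 0.5·10⁻ᴺ°, or 0.5·10⁻ᴺ × 111120 m on the ground.
Setting 55560 × 10⁻ᴺ ≤ 11 gives 10ᴺ ≥ 5051, i.e. N ≥ 3.70.
So 4 decimal places suffice (5.56 m); 3 would allow up to 55.6 m.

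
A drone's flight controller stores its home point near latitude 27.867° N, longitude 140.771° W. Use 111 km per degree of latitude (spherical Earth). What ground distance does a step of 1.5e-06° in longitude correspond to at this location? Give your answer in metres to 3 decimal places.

0.147 metres

1.5e-06° of longitude at 27.867° is 1.5e-06 × 111000 × cos 27.867° ≈ 1.5e-06 × 98127.9 = 0.147192 m.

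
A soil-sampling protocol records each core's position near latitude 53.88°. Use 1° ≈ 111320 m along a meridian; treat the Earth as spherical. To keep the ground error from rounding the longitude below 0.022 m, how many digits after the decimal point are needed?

7 decimal places

At 53.88° one degree of longitude covers 111320 × cos 53.88° ≈ 111320 × 0.5895 ≈ 65620.7 m.
Rounding to N decimal places gives at most 0.5 × 10⁻ᴺ degrees of error, i.e. 0.5 × 10⁻ᴺ × 65620.7 m.
Need 0.5 × 65620.7 × 10⁻ᴺ ≤ 0.022 → 10⁻ᴺ ≤ 6.705e-07, so N ≥ 6.17.
So 7 decimal places suffice (0.00328 m); 6 would allow up to 0.0328 m.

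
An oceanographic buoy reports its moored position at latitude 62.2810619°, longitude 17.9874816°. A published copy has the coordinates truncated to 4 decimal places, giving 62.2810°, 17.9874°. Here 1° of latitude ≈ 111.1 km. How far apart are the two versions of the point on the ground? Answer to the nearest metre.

8 metres

The latitude changed by +0.0000619° and the longitude by +0.0000816°.
North–south shift: 0.0000619 × 111100 = 6.87709 m.
East–west at this latitude: 0.0000816° × 111100 × cos 62.281° ≈ 0.0000816 × 51676.6 = 4.21681 m.
Distance: √(6.87709² + 4.21681²) ≈ 8.06696 m.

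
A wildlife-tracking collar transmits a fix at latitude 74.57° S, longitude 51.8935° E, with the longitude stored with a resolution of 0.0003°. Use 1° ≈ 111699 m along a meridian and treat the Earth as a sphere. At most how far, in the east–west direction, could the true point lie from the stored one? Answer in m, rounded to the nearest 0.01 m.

4.46 m

With a 0.0003° grid the true value lies within half a step, ±0.0003°/2 = ±0.00015°, of the stored one.
At latitude 74.57° a degree of longitude spans 111699 m × cos 74.57° = 111699 × 0.2661 ≈ 29718.7 m.
So at most 0.00015° × 29718.7 ≈ 4.45781 m east–west.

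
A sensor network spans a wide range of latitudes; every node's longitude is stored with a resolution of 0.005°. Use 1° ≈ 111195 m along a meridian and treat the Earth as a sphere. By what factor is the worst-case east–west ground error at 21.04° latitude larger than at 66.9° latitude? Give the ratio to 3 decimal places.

2.379

With a 0.005° grid the true value lies within half a step, ±0.005°/2 = ±0.0025°, of the stored one.
Error at 21.04° = 0.0025° × 111195 × cos 21.04° ≈ 277.99 × 0.9333 = 259.45 m.
Error at 66.9° = 0.0025° × 111195 × cos 66.9° ≈ 277.99 × 0.3923 = 109.06 m.
Ratio: 259.45 / 109.06 = cos 21.04° / cos 66.9° ≈ 2.3789.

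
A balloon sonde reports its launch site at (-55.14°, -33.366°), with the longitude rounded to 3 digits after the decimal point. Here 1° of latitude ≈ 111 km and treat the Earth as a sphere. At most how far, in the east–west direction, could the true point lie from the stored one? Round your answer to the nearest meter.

32 meters

Rounding to 3 decimal places leaves the longitude within ±0.0005° of the true value.
Parallels shrink by cos φ, so at 55.14° a degree of longitude is 111000 × 0.5716 ≈ 63444.6 m.
Maximum E–W displacement: 0.0005 × 63444.6 = 31.7223 m.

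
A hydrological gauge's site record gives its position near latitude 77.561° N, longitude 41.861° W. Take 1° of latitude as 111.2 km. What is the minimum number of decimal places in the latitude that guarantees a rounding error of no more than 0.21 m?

6 decimal places

One degree of latitude covers 111200 m.
Rounding to N decimal places gives at most 0.5 × 10⁻ᴺ degrees of error, i.e. 0.5 × 10⁻ᴺ × 111200 m.
Need 0.5 × 111200 × 10⁻ᴺ ≤ 0.21 → 10⁻ᴺ ≤ 3.777e-06, so N ≥ 5.42.
At 5 places the error can reach 0.556 m, but 6 places keeps it to 0.0556 m.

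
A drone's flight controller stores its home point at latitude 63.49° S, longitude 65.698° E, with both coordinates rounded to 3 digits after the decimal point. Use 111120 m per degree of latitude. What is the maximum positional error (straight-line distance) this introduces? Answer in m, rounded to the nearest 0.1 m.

60.8 m

Rounding to 3 decimal places leaves each coordinate within ±0.0005° of the true value.
Latitude error → 0.0005 × 111120 = 55.56 m along the meridian.
E–W at 63.49°: 0.0005° × 111120 × cos 63.49° = 0.0005 × 111120 × 0.4464 ≈ 24.7994 m.
Worst case both components are at the extreme and orthogonal: √(55.56² + 24.7994²) ≈ 60.8434 m.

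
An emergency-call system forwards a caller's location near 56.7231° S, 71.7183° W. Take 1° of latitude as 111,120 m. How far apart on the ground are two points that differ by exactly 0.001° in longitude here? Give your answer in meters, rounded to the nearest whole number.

0.001° of longitude at 56.7231° is 0.001 × 111120 × cos 56.7231° ≈ 0.001 × 60970 = 60.97 m.

61 meters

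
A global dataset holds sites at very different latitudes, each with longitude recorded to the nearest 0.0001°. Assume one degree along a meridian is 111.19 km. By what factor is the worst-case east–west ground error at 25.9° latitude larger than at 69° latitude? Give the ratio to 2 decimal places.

Rounding to 4 decimal places leaves the longitude within ±5e-05° of the true value.
At 25.9°: 5e-05° × 111190 × cos 25.9° = 5e-05 × 111190 × 0.8996 ≈ 5.0011 m.
At 69°: 5e-05° × 111190 × cos 69° = 5e-05 × 111190 × 0.3584 ≈ 1.9923 m.
The ratio reduces to cos 25.9° / cos 69° = 0.8996/0.3584 ≈ 2.5102.

2.51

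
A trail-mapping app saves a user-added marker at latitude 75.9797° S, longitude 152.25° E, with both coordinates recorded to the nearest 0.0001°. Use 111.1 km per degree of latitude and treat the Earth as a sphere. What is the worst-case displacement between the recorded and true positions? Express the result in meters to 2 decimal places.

5.72 meters

Rounding to 4 decimal places leaves each coordinate within ±5e-05° of the true value.
N–S: 5e-05° × 111100 m/° = 5.555 m.
Longitude error → 5e-05 × 111100 × cos 75.9797° = 5e-05 × 111100 × 0.2423 ≈ 1.34579 m.
Combining orthogonally: (5.555² + 1.34579²)^½ ≈ 5.71569 m.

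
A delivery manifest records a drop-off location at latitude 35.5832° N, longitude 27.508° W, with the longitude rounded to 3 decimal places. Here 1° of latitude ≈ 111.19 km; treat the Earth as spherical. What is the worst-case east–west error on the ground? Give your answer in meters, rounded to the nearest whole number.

45 meters

Rounding to 3 decimal places leaves the longitude within ±0.0005° of the true value.
One degree of longitude at 35.5832° is 111190 × cos 35.5832° ≈ 111190 × 0.8133 = 90427.6 m.
So at most 0.0005° × 90427.6 ≈ 45.2138 m east–west.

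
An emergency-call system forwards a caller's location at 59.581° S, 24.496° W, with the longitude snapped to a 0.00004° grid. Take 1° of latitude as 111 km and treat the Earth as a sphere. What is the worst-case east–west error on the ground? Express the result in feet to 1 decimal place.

With a 0.00004° grid the true value lies within half a step, ±0.00004°/2 = ±2e-05°, of the stored one.
At latitude 59.581° a degree of longitude spans 111000 m × cos 59.581° = 111000 × 0.5063 ≈ 56201.5 m.
Maximum E–W displacement: 2e-05 × 56201.5 = 1.12403 m.
Converting: 1.12403 m × 3.2808 ft/m ≈ 3.6878 ft.

3.7 feet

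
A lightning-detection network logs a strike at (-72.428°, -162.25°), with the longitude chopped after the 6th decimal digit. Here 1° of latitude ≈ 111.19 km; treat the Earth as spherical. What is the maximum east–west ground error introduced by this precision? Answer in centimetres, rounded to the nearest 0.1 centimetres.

3.4 centimetres

Truncating at 6 decimal places can drop up to a full unit in the last place, so the longitude may be off by as much as 1e-06°.
One degree of longitude at 72.428° is 111190 × cos 72.428° ≈ 111190 × 0.3019 = 33568.7 m.
East–west error: 1e-06° × 33568.7 m/° ≈ 0.0335687 m.
That is 0.0335687 m = 3.3569 cm.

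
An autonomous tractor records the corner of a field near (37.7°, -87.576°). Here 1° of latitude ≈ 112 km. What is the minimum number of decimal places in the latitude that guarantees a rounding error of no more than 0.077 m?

6 decimal places

One degree of latitude covers 112000 m.
N decimal places → at most half a unit in the last place, 0.5 × 10⁻ᴺ° = 112000/2 × 10⁻ᴺ m.
Setting 56000 × 10⁻ᴺ ≤ 0.077 gives 10ᴺ ≥ 7.273e+05, i.e. N ≥ 5.86.
N = 5 would give 0.56 m (too coarse); N = 6 gives 0.056 m ≤ 0.077 m.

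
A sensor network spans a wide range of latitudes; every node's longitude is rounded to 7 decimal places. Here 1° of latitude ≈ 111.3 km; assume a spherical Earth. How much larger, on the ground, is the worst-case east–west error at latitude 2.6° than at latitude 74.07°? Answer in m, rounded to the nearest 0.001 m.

0.004 m

Rounding to 7 decimal places leaves the longitude within ±5e-08° of the true value.
At 2.6°: 5e-08° × 111300 × cos 2.6° = 5e-08 × 111300 × 0.9990 ≈ 0.0055593 m.
At 74.07°: 5e-08° × 111300 × cos 74.07° = 5e-08 × 111300 × 0.2745 ≈ 0.0015274 m.
So the lower-latitude error exceeds the higher by 0.0055593 − 0.0015274 = 0.0040319 m.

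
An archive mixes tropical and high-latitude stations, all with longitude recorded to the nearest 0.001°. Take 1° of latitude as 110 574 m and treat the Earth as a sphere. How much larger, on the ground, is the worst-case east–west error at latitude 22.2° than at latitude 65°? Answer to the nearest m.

28 m

Rounding to 3 decimal places leaves the longitude within ±0.0005° of the true value.
At 22.2°: 0.0005° × 110574 × cos 22.2° = 0.0005 × 110574 × 0.9259 ≈ 51.189 m.
Error at 65° = 0.0005° × 110574 × cos 65° ≈ 55.287 × 0.4226 = 23.365 m.
Difference: 51.189 − 23.365 = 27.823 m.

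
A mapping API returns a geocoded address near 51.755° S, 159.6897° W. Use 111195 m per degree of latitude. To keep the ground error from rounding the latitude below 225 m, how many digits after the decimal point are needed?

One degree of latitude covers 111195 m.
N decimal places → at most half a unit in the last place, 0.5 × 10⁻ᴺ° = 111195/2 × 10⁻ᴺ m.
Setting 55597.5 × 10⁻ᴺ ≤ 225 gives 10ᴺ ≥ 247.1, i.e. N ≥ 2.39.
So 3 decimal places suffice (55.6 m); 2 would allow up to 556 m.

3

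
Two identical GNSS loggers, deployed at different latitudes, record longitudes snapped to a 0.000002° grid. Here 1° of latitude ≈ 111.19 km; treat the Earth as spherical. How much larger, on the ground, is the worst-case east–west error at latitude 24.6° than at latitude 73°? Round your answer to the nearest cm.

With a 0.000002° grid the true value lies within half a step, ±0.000002°/2 = ±1e-06°, of the stored one.
At 24.6°: 1e-06° × 111190 × cos 24.6° = 1e-06 × 111190 × 0.9092 ≈ 0.1011 m.
Error at 73° = 1e-06° × 111190 × cos 73° ≈ 0.11119 × 0.2924 = 0.032509 m.
Difference: 0.1011 − 0.032509 = 0.068589 m.
That is 0.0685892 m = 6.8589 cm.

7 cm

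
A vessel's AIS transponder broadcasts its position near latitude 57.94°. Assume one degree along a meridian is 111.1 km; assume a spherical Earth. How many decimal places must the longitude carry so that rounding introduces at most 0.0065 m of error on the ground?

At 57.94° one degree of longitude covers 111100 × cos 57.94° ≈ 111100 × 0.5308 ≈ 58972.7 m.
N decimal places → at most half a unit in the last place, 0.5 × 10⁻ᴺ° = 58972.7/2 × 10⁻ᴺ m.
Setting 29486.3 × 10⁻ᴺ ≤ 0.0065 gives 10ᴺ ≥ 4.536e+06, i.e. N ≥ 6.66.
N = 6 would give 0.0295 m (too coarse); N = 7 gives 0.00295 m ≤ 0.0065 m.

7 decimal places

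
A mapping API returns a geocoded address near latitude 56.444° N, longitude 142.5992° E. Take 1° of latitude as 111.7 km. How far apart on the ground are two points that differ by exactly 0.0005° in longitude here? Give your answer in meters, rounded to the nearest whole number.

One degree of longitude here spans 111700 × cos 56.444° = 111700 × 0.5528 ≈ 61742.4 m; 0.0005° of that is 30.8712 m.

31 meters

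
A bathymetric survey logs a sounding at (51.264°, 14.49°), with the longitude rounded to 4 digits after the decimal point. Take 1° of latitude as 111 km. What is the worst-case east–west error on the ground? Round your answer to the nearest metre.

Rounding to 4 decimal places leaves the longitude within ±5e-05° of the true value.
One degree of longitude at 51.264° is 111000 × cos 51.264° ≈ 111000 × 0.6257 = 69456.4 m.
East–west error: 5e-05° × 69456.4 m/° ≈ 3.47282 m.

3 metres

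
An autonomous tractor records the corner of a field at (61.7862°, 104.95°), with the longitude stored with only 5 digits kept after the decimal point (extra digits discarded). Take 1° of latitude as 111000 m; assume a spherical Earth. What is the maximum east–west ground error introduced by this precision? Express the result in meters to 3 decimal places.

Truncating at 5 decimal places can drop up to a full unit in the last place, so the longitude may be off by as much as 1e-05°.
Parallels shrink by cos φ, so at 61.7862° a degree of longitude is 111000 × 0.4728 ≈ 52476.7 m.
So at most 1e-05° × 52476.7 ≈ 0.524767 m east–west.

0.525 meters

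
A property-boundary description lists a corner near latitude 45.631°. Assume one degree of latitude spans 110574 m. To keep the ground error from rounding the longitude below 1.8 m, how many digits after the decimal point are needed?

5

At 45.631° one degree of longitude covers 110574 × cos 45.631° ≈ 110574 × 0.6993 ≈ 77321.8 m.
N decimal places → at most half a unit in the last place, 0.5 × 10⁻ᴺ° = 77321.8/2 × 10⁻ᴺ m.
Setting 38660.9 × 10⁻ᴺ ≤ 1.8 gives 10ᴺ ≥ 2.148e+04, i.e. N ≥ 4.33.
At 4 places the error can reach 3.87 m, but 5 places keeps it to 0.387 m.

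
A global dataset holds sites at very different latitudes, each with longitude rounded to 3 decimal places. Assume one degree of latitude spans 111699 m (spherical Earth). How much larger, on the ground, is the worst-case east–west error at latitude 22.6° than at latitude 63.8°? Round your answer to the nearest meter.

27 meters

Rounding to 3 decimal places leaves the longitude within ±0.0005° of the true value.
Error at 22.6° = 0.0005° × 111699 × cos 22.6° ≈ 55.849 × 0.9232 = 51.561 m.
At 63.8°: 0.0005° × 111699 × cos 63.8° = 0.0005 × 111699 × 0.4415 ≈ 24.658 m.
Difference: 51.561 − 24.658 = 26.903 m.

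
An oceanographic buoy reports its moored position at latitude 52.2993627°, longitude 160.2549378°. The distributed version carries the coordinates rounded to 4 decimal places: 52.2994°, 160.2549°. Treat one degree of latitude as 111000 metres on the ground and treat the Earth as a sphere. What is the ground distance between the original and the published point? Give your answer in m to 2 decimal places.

4.87 m

Δlat = 52.2993627 − 52.2994 = -0.0000373°; Δlon = 160.2549378 − 160.2549 = +0.0000378°.
N–S: -0.0000373° × 111000 m/° = -4.1403 m.
E–W at 52.2994°: 0.0000378° × 111000 × cos 52.2994° = 0.0000378 × 111000 × 0.6115 ≈ 2.56588 m.
Combined displacement = (4.1403² + 2.56588²)^½ ≈ 4.87092 m.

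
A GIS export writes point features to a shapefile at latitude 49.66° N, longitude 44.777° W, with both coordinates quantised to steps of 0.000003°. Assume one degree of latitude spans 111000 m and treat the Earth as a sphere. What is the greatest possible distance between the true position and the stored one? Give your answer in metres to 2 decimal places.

0.20 metres

With a 0.000003° grid the true value lies within half a step, ±0.000003°/2 = ±1.5e-06°, of the stored one.
N–S: 1.5e-06° × 111000 m/° = 0.1665 m.
Longitude error → 1.5e-06 × 111000 × cos 49.66° = 1.5e-06 × 111000 × 0.6473 ≈ 0.107779 m.
Worst case both components are at the extreme and orthogonal: √(0.1665² + 0.107779²) ≈ 0.19834 m.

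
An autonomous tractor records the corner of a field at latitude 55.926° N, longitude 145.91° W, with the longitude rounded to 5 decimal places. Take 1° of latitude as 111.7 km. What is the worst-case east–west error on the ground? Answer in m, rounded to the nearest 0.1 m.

0.3 m

Rounding to 5 decimal places leaves the longitude within ±5e-06° of the true value.
One degree of longitude at 55.926° is 111700 × cos 55.926° ≈ 111700 × 0.5603 = 62581.4 m.
East–west error: 5e-06° × 62581.4 m/° ≈ 0.312907 m.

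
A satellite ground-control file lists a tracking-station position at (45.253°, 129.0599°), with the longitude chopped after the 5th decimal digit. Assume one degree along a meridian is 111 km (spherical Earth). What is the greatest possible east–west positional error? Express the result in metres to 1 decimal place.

0.8 metres

Truncating at 5 decimal places can drop up to a full unit in the last place, so the longitude may be off by as much as 1e-05°.
One degree of longitude at 45.253° is 111000 × cos 45.253° ≈ 111000 × 0.7040 = 78141.5 m.
Maximum E–W displacement: 1e-05 × 78141.5 = 0.781415 m.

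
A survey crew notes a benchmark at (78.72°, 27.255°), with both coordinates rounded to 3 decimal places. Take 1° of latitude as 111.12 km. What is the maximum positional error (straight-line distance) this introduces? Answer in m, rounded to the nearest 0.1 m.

56.6 m

Rounding to 3 decimal places leaves each coordinate within ±0.0005° of the true value.
N–S: 0.0005° × 111120 m/° = 55.56 m.
Longitude error → 0.0005 × 111120 × cos 78.72° = 0.0005 × 111120 × 0.1956 ≈ 10.8677 m.
Worst case both components are at the extreme and orthogonal: √(55.56² + 10.8677²) ≈ 56.6129 m.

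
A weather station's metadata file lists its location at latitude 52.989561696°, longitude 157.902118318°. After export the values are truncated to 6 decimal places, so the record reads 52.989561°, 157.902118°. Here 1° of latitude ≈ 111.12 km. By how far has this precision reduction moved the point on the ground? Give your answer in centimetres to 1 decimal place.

8.0 centimetres

The latitude changed by +0.000000696° and the longitude by +0.000000318°.
N–S: 0.000000696° × 111120 m/° = 0.0773395 m.
E–W at 52.9896°: 0.000000318° × 111120 × cos 52.9896° = 0.000000318 × 111120 × 0.6020 ≈ 0.021271 m.
Distance: √(0.0773395² + 0.021271²) ≈ 0.0802113 m.
That is 0.0802113 m = 8.0211 cm.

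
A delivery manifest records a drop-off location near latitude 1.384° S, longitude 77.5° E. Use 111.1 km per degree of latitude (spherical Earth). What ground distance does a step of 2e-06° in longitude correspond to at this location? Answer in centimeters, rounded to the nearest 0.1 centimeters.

One degree of longitude here spans 111100 × cos 1.384° = 111100 × 0.9997 ≈ 111068 m; 2e-06° of that is 0.222135 m.
That is 0.222135 m = 22.214 cm.

22.2 centimeters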